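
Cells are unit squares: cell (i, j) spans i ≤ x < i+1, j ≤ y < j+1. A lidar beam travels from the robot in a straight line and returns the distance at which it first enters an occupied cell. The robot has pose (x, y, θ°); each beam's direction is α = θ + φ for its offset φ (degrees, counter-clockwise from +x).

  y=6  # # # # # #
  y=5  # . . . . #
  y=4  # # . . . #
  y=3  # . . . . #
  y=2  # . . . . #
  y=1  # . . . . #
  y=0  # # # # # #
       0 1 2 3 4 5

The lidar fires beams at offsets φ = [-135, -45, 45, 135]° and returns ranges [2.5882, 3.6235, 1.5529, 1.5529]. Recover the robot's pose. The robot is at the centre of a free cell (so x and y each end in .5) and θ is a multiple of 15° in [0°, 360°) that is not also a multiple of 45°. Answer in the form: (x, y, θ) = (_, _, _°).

The pose lattice has 19·16 = 304 candidates. Test each by forward raycasting.
  (2.5, 2.5, 285°): beam 1 = 1.7321 ≠ 2.5882 ✗
  (4.5, 4.5, 60°): beam 1 = 1.9319 ≠ 2.5882 ✗
  (4.5, 5.5, 285°): beam 1 = 1.0000 ≠ 2.5882 ✗
  (4.5, 1.5, 240°): beam 1 = 4.6587 ≠ 2.5882 ✗
  …
  (2.5, 2.5, 120°): r_1=2.5882, r_2=3.6235, r_3=1.5529, r_4=1.5529 — all match ✓
Unique over the lattice → pose = (2.5, 2.5, 120°).

(x, y, θ) = (2.5, 2.5, 120°)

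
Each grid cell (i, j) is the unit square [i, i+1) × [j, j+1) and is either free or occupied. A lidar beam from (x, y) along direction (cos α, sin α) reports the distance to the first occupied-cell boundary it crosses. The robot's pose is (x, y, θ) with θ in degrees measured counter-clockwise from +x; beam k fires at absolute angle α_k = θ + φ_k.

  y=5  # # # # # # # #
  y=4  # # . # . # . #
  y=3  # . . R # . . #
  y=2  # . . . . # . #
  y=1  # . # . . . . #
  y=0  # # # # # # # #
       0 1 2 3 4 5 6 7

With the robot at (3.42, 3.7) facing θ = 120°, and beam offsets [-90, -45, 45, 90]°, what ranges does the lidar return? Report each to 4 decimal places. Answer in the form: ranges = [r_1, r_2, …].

beam 1: φ=-90°, α=30°
  dir = (cos 30°, sin 30°) = (0.8660, 0.5000); from cell (3,3)
  next x-line at t=0.6697, next y-line at t=0.6000; Δt_x=1.1547, Δt_y=2.0000
    y: enter (3,4) at t=0.6000 ← occupied
  → r_1 = 0.6000
beam 2: φ=-45°, α=75°
  dir = (cos 75°, sin 75°) = (0.2588, 0.9659); from cell (3,3)
  next x-line at t=2.2409, next y-line at t=0.3106; Δt_x=3.8637, Δt_y=1.0353
    y: enter (3,4) at t=0.3106 ← occupied
  → r_2 = 0.3106
beam 3: φ=45°, α=165°
  dir = (cos 165°, sin 165°) = (-0.9659, 0.2588); from cell (3,3)
  next x-line at t=0.4348, next y-line at t=1.1591; Δt_x=1.0353, Δt_y=3.8637
    x: enter (2,3) at t=0.4348
    y: enter (2,4) at t=1.1591
    x: enter (1,4) at t=1.4701 ← occupied
  → r_3 = 1.4701
beam 4: φ=90°, α=210°
  dir = (cos 210°, sin 210°) = (-0.8660, -0.5000); from cell (3,3)
  next x-line at t=0.4850, next y-line at t=1.4000; Δt_x=1.1547, Δt_y=2.0000
    x: enter (2,3) at t=0.4850
    y: enter (2,2) at t=1.4000
    x: enter (1,2) at t=1.6397
    x: enter (0,2) at t=2.7944 ← occupied
  → r_4 = 2.7944

ranges = [0.6000, 0.3106, 1.4701, 2.7944]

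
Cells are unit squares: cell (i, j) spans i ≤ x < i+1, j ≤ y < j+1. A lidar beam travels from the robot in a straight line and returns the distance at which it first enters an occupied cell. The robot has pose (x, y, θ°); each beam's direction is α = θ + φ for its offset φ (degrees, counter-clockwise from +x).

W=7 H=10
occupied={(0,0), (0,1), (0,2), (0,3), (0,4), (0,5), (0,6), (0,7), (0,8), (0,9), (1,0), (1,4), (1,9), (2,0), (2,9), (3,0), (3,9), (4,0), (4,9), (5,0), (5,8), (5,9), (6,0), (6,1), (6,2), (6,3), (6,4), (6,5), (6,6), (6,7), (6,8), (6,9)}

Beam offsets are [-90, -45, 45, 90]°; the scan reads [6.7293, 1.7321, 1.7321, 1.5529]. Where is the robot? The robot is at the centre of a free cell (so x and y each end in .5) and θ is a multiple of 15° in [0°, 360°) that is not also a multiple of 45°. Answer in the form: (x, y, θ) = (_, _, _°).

(x, y, θ) = (2.5, 2.5, 165°)

The pose lattice has 38·16 = 608 candidates. Test each by forward raycasting.
  (3.5, 8.5, 240°): beam 1 = 1.0000 ≠ 6.7293 ✗
  (5.5, 6.5, 300°): beam 1 = 4.0415 ≠ 6.7293 ✗
  (2.5, 1.5, 285°): beam 1 = 1.5529 ≠ 6.7293 ✗
  …
  (2.5, 2.5, 165°): r_1=6.7293, r_2=1.7321, r_3=1.7321, r_4=1.5529 — all match ✓
Only this pose fits every beam.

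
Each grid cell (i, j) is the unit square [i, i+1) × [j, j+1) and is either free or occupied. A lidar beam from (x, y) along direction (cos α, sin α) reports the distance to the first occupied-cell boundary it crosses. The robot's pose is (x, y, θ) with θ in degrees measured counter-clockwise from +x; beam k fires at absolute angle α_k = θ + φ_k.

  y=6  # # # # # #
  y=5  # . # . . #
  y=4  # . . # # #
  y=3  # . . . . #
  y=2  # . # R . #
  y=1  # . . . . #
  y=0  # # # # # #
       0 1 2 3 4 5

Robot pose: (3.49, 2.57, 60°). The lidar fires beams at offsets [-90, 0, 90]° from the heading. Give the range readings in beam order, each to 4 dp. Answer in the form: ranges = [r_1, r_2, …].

ranges = [1.7436, 1.6512, 0.5658]

beam 1: φ=-90°, α=330°
  direction (0.8660, -0.5000); cell (3,2); t to first gridline: x 0.5889, y 1.1400 (then +1.1547 / +2.0000)
    (4,2) via x @ 0.5889
    (4,1) via y @ 1.1400
    (5,1) via x @ 1.7436  # hit
  → r_1 = 1.7436
beam 2: φ=0°, α=60°
  direction (0.5000, 0.8660); cell (3,2); t to first gridline: x 1.0200, y 0.4965 (then +2.0000 / +1.1547)
    (3,3) via y @ 0.4965
    (4,3) via x @ 1.0200
    (4,4) via y @ 1.6512  # hit
  → r_2 = 1.6512
beam 3: φ=90°, α=150°
  direction (-0.8660, 0.5000); cell (3,2); t to first gridline: x 0.5658, y 0.8600 (then +1.1547 / +2.0000)
    (2,2) via x @ 0.5658  # hit
  → r_3 = 0.5658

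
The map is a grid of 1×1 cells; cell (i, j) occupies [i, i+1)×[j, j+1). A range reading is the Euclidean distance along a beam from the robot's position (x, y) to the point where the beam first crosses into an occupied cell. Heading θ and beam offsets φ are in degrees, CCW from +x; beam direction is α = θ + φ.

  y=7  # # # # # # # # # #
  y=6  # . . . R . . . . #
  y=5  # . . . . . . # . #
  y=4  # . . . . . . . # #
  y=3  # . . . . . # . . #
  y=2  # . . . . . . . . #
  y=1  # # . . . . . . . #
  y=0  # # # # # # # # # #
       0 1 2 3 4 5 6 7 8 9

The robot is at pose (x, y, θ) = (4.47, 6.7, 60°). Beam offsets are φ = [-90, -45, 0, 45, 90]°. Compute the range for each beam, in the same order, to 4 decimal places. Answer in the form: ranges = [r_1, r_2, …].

beam 1: φ=-90°, α=330°
  direction (0.8660, -0.5000); cell (4,6); t to first gridline: x 0.6120, y 1.4000 (then +1.1547 / +2.0000)
    (5,6) via x @ 0.6120
    (5,5) via y @ 1.4000
    (6,5) via x @ 1.7667
    (7,5) via x @ 2.9214  # hit
  → r_1 = 2.9214
beam 2: φ=-45°, α=15°
  direction (0.9659, 0.2588); cell (4,6); t to first gridline: x 0.5487, y 1.1591 (then +1.0353 / +3.8637)
    (5,6) via x @ 0.5487
    (5,7) via y @ 1.1591  # hit
  → r_2 = 1.1591
beam 3: φ=0°, α=60°
  direction (0.5000, 0.8660); cell (4,6); t to first gridline: x 1.0600, y 0.3464 (then +2.0000 / +1.1547)
    (4,7) via y @ 0.3464  # hit
  → r_3 = 0.3464
beam 4: φ=45°, α=105°
  direction (-0.2588, 0.9659); cell (4,6); t to first gridline: x 1.8159, y 0.3106 (then +3.8637 / +1.0353)
    (4,7) via y @ 0.3106  # hit
  → r_4 = 0.3106
beam 5: φ=90°, α=150°
  direction (-0.8660, 0.5000); cell (4,6); t to first gridline: x 0.5427, y 0.6000 (then +1.1547 / +2.0000)
    (3,6) via x @ 0.5427
    (3,7) via y @ 0.6000  # hit
  → r_5 = 0.6000

ranges = [2.9214, 1.1591, 0.3464, 0.3106, 0.6000]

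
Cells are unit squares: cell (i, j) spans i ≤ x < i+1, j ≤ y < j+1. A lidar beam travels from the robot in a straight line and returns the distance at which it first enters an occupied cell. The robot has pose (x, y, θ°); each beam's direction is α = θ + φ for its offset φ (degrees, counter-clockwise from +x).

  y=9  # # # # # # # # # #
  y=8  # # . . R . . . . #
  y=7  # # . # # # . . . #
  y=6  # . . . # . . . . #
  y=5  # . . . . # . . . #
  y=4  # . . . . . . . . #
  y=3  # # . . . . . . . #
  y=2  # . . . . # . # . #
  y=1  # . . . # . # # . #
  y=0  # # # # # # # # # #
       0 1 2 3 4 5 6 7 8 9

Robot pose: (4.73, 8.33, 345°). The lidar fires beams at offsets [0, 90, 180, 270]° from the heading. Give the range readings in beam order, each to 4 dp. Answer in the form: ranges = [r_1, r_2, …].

ranges = [1.2750, 0.6936, 2.5887, 0.3416]

beam 1: φ=0°, α=345°
  d=(0.9659,-0.2588)  start (4,8)  tX=0.2795 tY=1.2750  stride 1/|dx|=1.0353 1/|dy|=3.8637
    cross x-line → (5,8), t=0.2795
    cross y-line → (5,7), t=1.2750 (wall)
  → r_1 = 1.2750
beam 2: φ=90°, α=75°
  d=(0.2588,0.9659)  start (4,8)  tX=1.0432 tY=0.6936  stride 1/|dx|=3.8637 1/|dy|=1.0353
    cross y-line → (4,9), t=0.6936 (wall)
  → r_2 = 0.6936
beam 3: φ=180°, α=165°
  d=(-0.9659,0.2588)  start (4,8)  tX=0.7558 tY=2.5887  stride 1/|dx|=1.0353 1/|dy|=3.8637
    cross x-line → (3,8), t=0.7558
    cross x-line → (2,8), t=1.7910
    cross y-line → (2,9), t=2.5887 (wall)
  → r_3 = 2.5887
beam 4: φ=270°, α=255°
  d=(-0.2588,-0.9659)  start (4,8)  tX=2.8205 tY=0.3416  stride 1/|dx|=3.8637 1/|dy|=1.0353
    cross y-line → (4,7), t=0.3416 (wall)
  → r_4 = 0.3416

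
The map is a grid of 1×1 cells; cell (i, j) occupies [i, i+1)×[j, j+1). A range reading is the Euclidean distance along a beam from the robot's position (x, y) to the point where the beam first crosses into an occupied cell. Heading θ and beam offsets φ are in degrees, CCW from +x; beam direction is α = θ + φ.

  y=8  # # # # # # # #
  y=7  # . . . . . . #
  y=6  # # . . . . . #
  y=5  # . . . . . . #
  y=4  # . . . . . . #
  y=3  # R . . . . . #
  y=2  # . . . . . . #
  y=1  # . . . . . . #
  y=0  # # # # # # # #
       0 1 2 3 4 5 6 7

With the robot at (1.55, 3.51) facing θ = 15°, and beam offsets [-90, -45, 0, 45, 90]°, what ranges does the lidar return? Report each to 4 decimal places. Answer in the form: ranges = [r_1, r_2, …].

ranges = [2.5985, 5.0200, 5.6423, 5.1846, 2.1250]

beam 1: φ=-90°, α=285°
  dir = (cos 285°, sin 285°) = (0.2588, -0.9659); from cell (1,3)
  next x-line at t=1.7387, next y-line at t=0.5280; Δt_x=3.8637, Δt_y=1.0353
    y: enter (1,2) at t=0.5280
    y: enter (1,1) at t=1.5633
    x: enter (2,1) at t=1.7387
    y: enter (2,0) at t=2.5985 ← occupied
  → r_1 = 2.5985
beam 2: φ=-45°, α=330°
  dir = (cos 330°, sin 330°) = (0.8660, -0.5000); from cell (1,3)
  next x-line at t=0.5196, next y-line at t=1.0200; Δt_x=1.1547, Δt_y=2.0000
    x: enter (2,3) at t=0.5196
    y: enter (2,2) at t=1.0200
    x: enter (3,2) at t=1.6743
    x: enter (4,2) at t=2.8290
    y: enter (4,1) at t=3.0200
    x: enter (5,1) at t=3.9837
    y: enter (5,0) at t=5.0200 ← occupied
  → r_2 = 5.0200
beam 3: φ=0°, α=15°
  dir = (cos 15°, sin 15°) = (0.9659, 0.2588); from cell (1,3)
  next x-line at t=0.4659, next y-line at t=1.8932; Δt_x=1.0353, Δt_y=3.8637
    x: enter (2,3) at t=0.4659
    x: enter (3,3) at t=1.5012
    y: enter (3,4) at t=1.8932
    x: enter (4,4) at t=2.5364
    x: enter (5,4) at t=3.5717
    x: enter (6,4) at t=4.6070
    x: enter (7,4) at t=5.6423 ← occupied
  → r_3 = 5.6423
beam 4: φ=45°, α=60°
  dir = (cos 60°, sin 60°) = (0.5000, 0.8660); from cell (1,3)
  next x-line at t=0.9000, next y-line at t=0.5658; Δt_x=2.0000, Δt_y=1.1547
    y: enter (1,4) at t=0.5658
    x: enter (2,4) at t=0.9000
    y: enter (2,5) at t=1.7205
    y: enter (2,6) at t=2.8752
    x: enter (3,6) at t=2.9000
    y: enter (3,7) at t=4.0299
    x: enter (4,7) at t=4.9000
    y: enter (4,8) at t=5.1846 ← occupied
  → r_4 = 5.1846
beam 5: φ=90°, α=105°
  dir = (cos 105°, sin 105°) = (-0.2588, 0.9659); from cell (1,3)
  next x-line at t=2.1250, next y-line at t=0.5073; Δt_x=3.8637, Δt_y=1.0353
    y: enter (1,4) at t=0.5073
    y: enter (1,5) at t=1.5426
    x: enter (0,5) at t=2.1250 ← occupied
  → r_5 = 2.1250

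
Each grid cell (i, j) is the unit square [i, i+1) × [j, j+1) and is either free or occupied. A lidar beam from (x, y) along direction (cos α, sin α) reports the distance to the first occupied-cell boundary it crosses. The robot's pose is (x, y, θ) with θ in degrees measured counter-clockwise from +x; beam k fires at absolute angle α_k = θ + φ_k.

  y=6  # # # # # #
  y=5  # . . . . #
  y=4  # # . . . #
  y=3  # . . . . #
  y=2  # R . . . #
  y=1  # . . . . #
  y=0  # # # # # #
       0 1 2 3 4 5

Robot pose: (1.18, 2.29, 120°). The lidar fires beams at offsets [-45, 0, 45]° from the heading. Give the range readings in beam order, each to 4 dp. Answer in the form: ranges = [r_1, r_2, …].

beam 1: φ=-45°, α=75°
  cosα=0.2588 sinα=0.9659 | (1,2) | tMaxX 3.1682 tMaxY 0.7350 | tΔX 3.8637 tΔY 1.0353
    t=0.7350 [y] (1,3)
    t=1.7703 [y] (1,4) — stop
  → r_1 = 1.7703
beam 2: φ=0°, α=120°
  cosα=-0.5000 sinα=0.8660 | (1,2) | tMaxX 0.3600 tMaxY 0.8198 | tΔX 2.0000 tΔY 1.1547
    t=0.3600 [x] (0,2) — stop
  → r_2 = 0.3600
beam 3: φ=45°, α=165°
  cosα=-0.9659 sinα=0.2588 | (1,2) | tMaxX 0.1863 tMaxY 2.7432 | tΔX 1.0353 tΔY 3.8637
    t=0.1863 [x] (0,2) — stop
  → r_3 = 0.1863

ranges = [1.7703, 0.3600, 0.1863]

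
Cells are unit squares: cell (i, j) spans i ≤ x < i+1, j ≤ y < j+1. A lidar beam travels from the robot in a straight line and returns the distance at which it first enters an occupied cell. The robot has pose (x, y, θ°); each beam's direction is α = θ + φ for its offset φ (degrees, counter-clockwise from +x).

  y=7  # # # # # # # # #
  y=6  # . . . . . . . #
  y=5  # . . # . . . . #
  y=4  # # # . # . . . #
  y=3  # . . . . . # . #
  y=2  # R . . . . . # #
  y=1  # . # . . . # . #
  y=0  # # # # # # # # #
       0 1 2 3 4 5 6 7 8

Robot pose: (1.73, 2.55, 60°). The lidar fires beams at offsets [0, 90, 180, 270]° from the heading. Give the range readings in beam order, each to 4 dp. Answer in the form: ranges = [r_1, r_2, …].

beam 1: φ=0°, α=60°
  d=(0.5000,0.8660)  start (1,2)  tX=0.5400 tY=0.5196  stride 1/|dx|=2.0000 1/|dy|=1.1547
    cross y-line → (1,3), t=0.5196
    cross x-line → (2,3), t=0.5400
    cross y-line → (2,4), t=1.6743 (wall)
  → r_1 = 1.6743
beam 2: φ=90°, α=150°
  d=(-0.8660,0.5000)  start (1,2)  tX=0.8429 tY=0.9000  stride 1/|dx|=1.1547 1/|dy|=2.0000
    cross x-line → (0,2), t=0.8429 (wall)
  → r_2 = 0.8429
beam 3: φ=180°, α=240°
  d=(-0.5000,-0.8660)  start (1,2)  tX=1.4600 tY=0.6351  stride 1/|dx|=2.0000 1/|dy|=1.1547
    cross y-line → (1,1), t=0.6351
    cross x-line → (0,1), t=1.4600 (wall)
  → r_3 = 1.4600
beam 4: φ=270°, α=330°
  d=(0.8660,-0.5000)  start (1,2)  tX=0.3118 tY=1.1000  stride 1/|dx|=1.1547 1/|dy|=2.0000
    cross x-line → (2,2), t=0.3118
    cross y-line → (2,1), t=1.1000 (wall)
  → r_4 = 1.1000

ranges = [1.6743, 0.8429, 1.4600, 1.1000]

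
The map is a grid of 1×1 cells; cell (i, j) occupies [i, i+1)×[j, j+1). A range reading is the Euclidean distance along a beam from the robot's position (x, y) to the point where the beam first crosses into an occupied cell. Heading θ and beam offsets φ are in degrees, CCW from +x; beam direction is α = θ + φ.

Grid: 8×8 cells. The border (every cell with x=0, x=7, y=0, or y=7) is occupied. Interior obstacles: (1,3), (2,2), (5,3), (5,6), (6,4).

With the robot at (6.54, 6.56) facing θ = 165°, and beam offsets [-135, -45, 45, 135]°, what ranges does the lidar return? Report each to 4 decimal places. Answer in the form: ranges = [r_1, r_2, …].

ranges = [0.5312, 0.5081, 0.6235, 0.9200]

beam 1: φ=-135°, α=30°
  dir = (cos 30°, sin 30°) = (0.8660, 0.5000); from cell (6,6)
  next x-line at t=0.5312, next y-line at t=0.8800; Δt_x=1.1547, Δt_y=2.0000
    x: enter (7,6) at t=0.5312 ← occupied
  → r_1 = 0.5312
beam 2: φ=-45°, α=120°
  dir = (cos 120°, sin 120°) = (-0.5000, 0.8660); from cell (6,6)
  next x-line at t=1.0800, next y-line at t=0.5081; Δt_x=2.0000, Δt_y=1.1547
    y: enter (6,7) at t=0.5081 ← occupied
  → r_2 = 0.5081
beam 3: φ=45°, α=210°
  dir = (cos 210°, sin 210°) = (-0.8660, -0.5000); from cell (6,6)
  next x-line at t=0.6235, next y-line at t=1.1200; Δt_x=1.1547, Δt_y=2.0000
    x: enter (5,6) at t=0.6235 ← occupied
  → r_3 = 0.6235
beam 4: φ=135°, α=300°
  dir = (cos 300°, sin 300°) = (0.5000, -0.8660); from cell (6,6)
  next x-line at t=0.9200, next y-line at t=0.6466; Δt_x=2.0000, Δt_y=1.1547
    y: enter (6,5) at t=0.6466
    x: enter (7,5) at t=0.9200 ← occupied
  → r_4 = 0.9200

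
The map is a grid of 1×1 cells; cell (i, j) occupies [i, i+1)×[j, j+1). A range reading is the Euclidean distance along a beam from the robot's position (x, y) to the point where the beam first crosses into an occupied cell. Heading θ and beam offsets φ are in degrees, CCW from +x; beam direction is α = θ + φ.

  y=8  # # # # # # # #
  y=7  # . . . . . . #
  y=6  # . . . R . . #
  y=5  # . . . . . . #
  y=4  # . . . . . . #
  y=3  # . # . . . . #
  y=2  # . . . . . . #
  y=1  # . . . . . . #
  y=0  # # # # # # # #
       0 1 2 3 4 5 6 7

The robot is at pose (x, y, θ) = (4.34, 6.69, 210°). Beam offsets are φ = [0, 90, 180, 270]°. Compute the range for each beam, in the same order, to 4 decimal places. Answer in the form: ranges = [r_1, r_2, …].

beam 1: φ=0°, α=210°
  dir = (cos 210°, sin 210°) = (-0.8660, -0.5000); from cell (4,6)
  next x-line at t=0.3926, next y-line at t=1.3800; Δt_x=1.1547, Δt_y=2.0000
    x: enter (3,6) at t=0.3926
    y: enter (3,5) at t=1.3800
    x: enter (2,5) at t=1.5473
    x: enter (1,5) at t=2.7020
    y: enter (1,4) at t=3.3800
    x: enter (0,4) at t=3.8567 ← occupied
  → r_1 = 3.8567
beam 2: φ=90°, α=300°
  dir = (cos 300°, sin 300°) = (0.5000, -0.8660); from cell (4,6)
  next x-line at t=1.3200, next y-line at t=0.7967; Δt_x=2.0000, Δt_y=1.1547
    y: enter (4,5) at t=0.7967
    x: enter (5,5) at t=1.3200
    y: enter (5,4) at t=1.9514
    y: enter (5,3) at t=3.1061
    x: enter (6,3) at t=3.3200
    y: enter (6,2) at t=4.2608
    x: enter (7,2) at t=5.3200 ← occupied
  → r_2 = 5.3200
beam 3: φ=180°, α=30°
  dir = (cos 30°, sin 30°) = (0.8660, 0.5000); from cell (4,6)
  next x-line at t=0.7621, next y-line at t=0.6200; Δt_x=1.1547, Δt_y=2.0000
    y: enter (4,7) at t=0.6200
    x: enter (5,7) at t=0.7621
    x: enter (6,7) at t=1.9168
    y: enter (6,8) at t=2.6200 ← occupied
  → r_3 = 2.6200
beam 4: φ=270°, α=120°
  dir = (cos 120°, sin 120°) = (-0.5000, 0.8660); from cell (4,6)
  next x-line at t=0.6800, next y-line at t=0.3580; Δt_x=2.0000, Δt_y=1.1547
    y: enter (4,7) at t=0.3580
    x: enter (3,7) at t=0.6800
    y: enter (3,8) at t=1.5127 ← occupied
  → r_4 = 1.5127

ranges = [3.8567, 5.3200, 2.6200, 1.5127]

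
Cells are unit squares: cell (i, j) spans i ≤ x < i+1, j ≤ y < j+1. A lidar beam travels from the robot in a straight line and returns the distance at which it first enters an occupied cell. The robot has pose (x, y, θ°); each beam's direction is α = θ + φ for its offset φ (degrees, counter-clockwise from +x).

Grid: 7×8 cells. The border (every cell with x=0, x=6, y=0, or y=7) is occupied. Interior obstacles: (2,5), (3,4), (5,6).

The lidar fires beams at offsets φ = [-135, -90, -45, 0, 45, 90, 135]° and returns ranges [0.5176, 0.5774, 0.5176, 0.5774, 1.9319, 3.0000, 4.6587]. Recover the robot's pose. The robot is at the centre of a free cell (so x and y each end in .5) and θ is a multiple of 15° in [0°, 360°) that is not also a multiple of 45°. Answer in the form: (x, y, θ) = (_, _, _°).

(x, y, θ) = (5.5, 1.5, 30°)

Enumerate (i+0.5, j+0.5, θ) over the 27 free cells and 16 admissible headings. For each, cast all 7 beams and compare to the given ranges.
  (3.5, 5.5, 60°): beam 2 = 2.8868 ≠ 0.5774 ✗
  (2.5, 2.5, 120°): beam 1 = 3.6235 ≠ 0.5176 ✗
  (3.5, 5.5, 15°): beam 1 = 0.5774 ≠ 0.5176 ✗
  …
  (5.5, 1.5, 30°): r_1=0.5176, r_2=0.5774, r_3=0.5176, r_4=0.5774, r_5=1.9319, r_6=3.0000, r_7=4.6587 — all match ✓
Only this pose fits every beam.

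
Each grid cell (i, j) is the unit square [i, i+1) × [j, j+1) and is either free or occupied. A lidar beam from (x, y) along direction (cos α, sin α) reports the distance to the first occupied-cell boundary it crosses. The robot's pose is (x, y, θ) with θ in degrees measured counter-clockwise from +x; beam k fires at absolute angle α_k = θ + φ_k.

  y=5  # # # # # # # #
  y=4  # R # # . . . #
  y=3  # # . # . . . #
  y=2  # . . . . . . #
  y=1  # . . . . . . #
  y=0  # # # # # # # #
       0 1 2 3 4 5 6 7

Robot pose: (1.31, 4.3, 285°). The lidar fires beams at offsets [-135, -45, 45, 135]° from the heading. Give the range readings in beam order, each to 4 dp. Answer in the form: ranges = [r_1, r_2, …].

beam 1: φ=-135°, α=150°
  dir = (cos 150°, sin 150°) = (-0.8660, 0.5000); from cell (1,4)
  next x-line at t=0.3580, next y-line at t=1.4000; Δt_x=1.1547, Δt_y=2.0000
    x: enter (0,4) at t=0.3580 ← occupied
  → r_1 = 0.3580
beam 2: φ=-45°, α=240°
  dir = (cos 240°, sin 240°) = (-0.5000, -0.8660); from cell (1,4)
  next x-line at t=0.6200, next y-line at t=0.3464; Δt_x=2.0000, Δt_y=1.1547
    y: enter (1,3) at t=0.3464 ← occupied
  → r_2 = 0.3464
beam 3: φ=45°, α=330°
  dir = (cos 330°, sin 330°) = (0.8660, -0.5000); from cell (1,4)
  next x-line at t=0.7967, next y-line at t=0.6000; Δt_x=1.1547, Δt_y=2.0000
    y: enter (1,3) at t=0.6000 ← occupied
  → r_3 = 0.6000
beam 4: φ=135°, α=60°
  dir = (cos 60°, sin 60°) = (0.5000, 0.8660); from cell (1,4)
  next x-line at t=1.3800, next y-line at t=0.8083; Δt_x=2.0000, Δt_y=1.1547
    y: enter (1,5) at t=0.8083 ← occupied
  → r_4 = 0.8083

ranges = [0.3580, 0.3464, 0.6000, 0.8083]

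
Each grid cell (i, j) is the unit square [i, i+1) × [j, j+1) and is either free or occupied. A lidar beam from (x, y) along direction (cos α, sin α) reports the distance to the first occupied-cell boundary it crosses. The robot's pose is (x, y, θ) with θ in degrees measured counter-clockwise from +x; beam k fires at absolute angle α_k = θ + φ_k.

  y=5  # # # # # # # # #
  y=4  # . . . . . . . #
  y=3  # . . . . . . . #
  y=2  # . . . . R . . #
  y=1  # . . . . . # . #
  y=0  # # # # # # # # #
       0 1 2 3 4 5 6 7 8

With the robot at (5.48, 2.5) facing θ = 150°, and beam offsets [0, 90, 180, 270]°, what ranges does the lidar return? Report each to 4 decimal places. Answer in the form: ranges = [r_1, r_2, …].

beam 1: φ=0°, α=150°
  dir = (cos 150°, sin 150°) = (-0.8660, 0.5000); from cell (5,2)
  next x-line at t=0.5543, next y-line at t=1.0000; Δt_x=1.1547, Δt_y=2.0000
    x: enter (4,2) at t=0.5543
    y: enter (4,3) at t=1.0000
    x: enter (3,3) at t=1.7090
    x: enter (2,3) at t=2.8637
    y: enter (2,4) at t=3.0000
    x: enter (1,4) at t=4.0184
    y: enter (1,5) at t=5.0000 ← occupied
  → r_1 = 5.0000
beam 2: φ=90°, α=240°
  dir = (cos 240°, sin 240°) = (-0.5000, -0.8660); from cell (5,2)
  next x-line at t=0.9600, next y-line at t=0.5774; Δt_x=2.0000, Δt_y=1.1547
    y: enter (5,1) at t=0.5774
    x: enter (4,1) at t=0.9600
    y: enter (4,0) at t=1.7321 ← occupied
  → r_2 = 1.7321
beam 3: φ=180°, α=330°
  dir = (cos 330°, sin 330°) = (0.8660, -0.5000); from cell (5,2)
  next x-line at t=0.6004, next y-line at t=1.0000; Δt_x=1.1547, Δt_y=2.0000
    x: enter (6,2) at t=0.6004
    y: enter (6,1) at t=1.0000 ← occupied
  → r_3 = 1.0000
beam 4: φ=270°, α=60°
  dir = (cos 60°, sin 60°) = (0.5000, 0.8660); from cell (5,2)
  next x-line at t=1.0400, next y-line at t=0.5774; Δt_x=2.0000, Δt_y=1.1547
    y: enter (5,3) at t=0.5774
    x: enter (6,3) at t=1.0400
    y: enter (6,4) at t=1.7321
    y: enter (6,5) at t=2.8868 ← occupied
  → r_4 = 2.8868

ranges = [5.0000, 1.7321, 1.0000, 2.8868]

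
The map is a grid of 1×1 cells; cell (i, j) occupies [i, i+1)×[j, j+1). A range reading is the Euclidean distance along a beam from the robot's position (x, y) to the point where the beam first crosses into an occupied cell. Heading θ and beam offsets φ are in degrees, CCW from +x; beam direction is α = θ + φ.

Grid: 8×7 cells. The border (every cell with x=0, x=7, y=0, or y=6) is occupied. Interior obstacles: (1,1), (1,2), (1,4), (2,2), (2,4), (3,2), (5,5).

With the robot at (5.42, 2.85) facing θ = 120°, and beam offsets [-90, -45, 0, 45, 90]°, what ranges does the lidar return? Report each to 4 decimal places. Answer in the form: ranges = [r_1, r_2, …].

ranges = [1.8244, 2.2258, 3.6373, 4.4433, 1.6397]

beam 1: φ=-90°, α=30°
  dir = (cos 30°, sin 30°) = (0.8660, 0.5000); from cell (5,2)
  next x-line at t=0.6697, next y-line at t=0.3000; Δt_x=1.1547, Δt_y=2.0000
    y: enter (5,3) at t=0.3000
    x: enter (6,3) at t=0.6697
    x: enter (7,3) at t=1.8244 ← occupied
  → r_1 = 1.8244
beam 2: φ=-45°, α=75°
  dir = (cos 75°, sin 75°) = (0.2588, 0.9659); from cell (5,2)
  next x-line at t=2.2409, next y-line at t=0.1553; Δt_x=3.8637, Δt_y=1.0353
    y: enter (5,3) at t=0.1553
    y: enter (5,4) at t=1.1906
    y: enter (5,5) at t=2.2258 ← occupied
  → r_2 = 2.2258
beam 3: φ=0°, α=120°
  dir = (cos 120°, sin 120°) = (-0.5000, 0.8660); from cell (5,2)
  next x-line at t=0.8400, next y-line at t=0.1732; Δt_x=2.0000, Δt_y=1.1547
    y: enter (5,3) at t=0.1732
    x: enter (4,3) at t=0.8400
    y: enter (4,4) at t=1.3279
    y: enter (4,5) at t=2.4826
    x: enter (3,5) at t=2.8400
    y: enter (3,6) at t=3.6373 ← occupied
  → r_3 = 3.6373
beam 4: φ=45°, α=165°
  dir = (cos 165°, sin 165°) = (-0.9659, 0.2588); from cell (5,2)
  next x-line at t=0.4348, next y-line at t=0.5796; Δt_x=1.0353, Δt_y=3.8637
    x: enter (4,2) at t=0.4348
    y: enter (4,3) at t=0.5796
    x: enter (3,3) at t=1.4701
    x: enter (2,3) at t=2.5054
    x: enter (1,3) at t=3.5406
    y: enter (1,4) at t=4.4433 ← occupied
  → r_4 = 4.4433
beam 5: φ=90°, α=210°
  dir = (cos 210°, sin 210°) = (-0.8660, -0.5000); from cell (5,2)
  next x-line at t=0.4850, next y-line at t=1.7000; Δt_x=1.1547, Δt_y=2.0000
    x: enter (4,2) at t=0.4850
    x: enter (3,2) at t=1.6397 ← occupied
  → r_5 = 1.6397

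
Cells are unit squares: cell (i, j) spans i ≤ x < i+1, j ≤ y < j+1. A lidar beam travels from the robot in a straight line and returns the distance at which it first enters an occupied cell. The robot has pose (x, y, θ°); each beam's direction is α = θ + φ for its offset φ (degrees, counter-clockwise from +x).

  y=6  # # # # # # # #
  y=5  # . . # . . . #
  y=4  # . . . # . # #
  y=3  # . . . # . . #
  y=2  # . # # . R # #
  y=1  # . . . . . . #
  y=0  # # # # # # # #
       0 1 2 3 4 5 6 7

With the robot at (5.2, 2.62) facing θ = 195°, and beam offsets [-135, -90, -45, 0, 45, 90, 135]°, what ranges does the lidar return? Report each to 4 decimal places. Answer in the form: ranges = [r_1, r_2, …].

beam 1: φ=-135°, α=60°
  direction (0.5000, 0.8660); cell (5,2); t to first gridline: x 1.6000, y 0.4388 (then +2.0000 / +1.1547)
    (5,3) via y @ 0.4388
    (5,4) via y @ 1.5935
    (6,4) via x @ 1.6000  # hit
  → r_1 = 1.6000
beam 2: φ=-90°, α=105°
  direction (-0.2588, 0.9659); cell (5,2); t to first gridline: x 0.7727, y 0.3934 (then +3.8637 / +1.0353)
    (5,3) via y @ 0.3934
    (4,3) via x @ 0.7727  # hit
  → r_2 = 0.7727
beam 3: φ=-45°, α=150°
  direction (-0.8660, 0.5000); cell (5,2); t to first gridline: x 0.2309, y 0.7600 (then +1.1547 / +2.0000)
    (4,2) via x @ 0.2309
    (4,3) via y @ 0.7600  # hit
  → r_3 = 0.7600
beam 4: φ=0°, α=195°
  direction (-0.9659, -0.2588); cell (5,2); t to first gridline: x 0.2071, y 2.3955 (then +1.0353 / +3.8637)
    (4,2) via x @ 0.2071
    (3,2) via x @ 1.2423  # hit
  → r_4 = 1.2423
beam 5: φ=45°, α=240°
  direction (-0.5000, -0.8660); cell (5,2); t to first gridline: x 0.4000, y 0.7159 (then +2.0000 / +1.1547)
    (4,2) via x @ 0.4000
    (4,1) via y @ 0.7159
    (4,0) via y @ 1.8706  # hit
  → r_5 = 1.8706
beam 6: φ=90°, α=285°
  direction (0.2588, -0.9659); cell (5,2); t to first gridline: x 3.0910, y 0.6419 (then +3.8637 / +1.0353)
    (5,1) via y @ 0.6419
    (5,0) via y @ 1.6771  # hit
  → r_6 = 1.6771
beam 7: φ=135°, α=330°
  direction (0.8660, -0.5000); cell (5,2); t to first gridline: x 0.9238, y 1.2400 (then +1.1547 / +2.0000)
    (6,2) via x @ 0.9238  # hit
  → r_7 = 0.9238

ranges = [1.6000, 0.7727, 0.7600, 1.2423, 1.8706, 1.6771, 0.9238]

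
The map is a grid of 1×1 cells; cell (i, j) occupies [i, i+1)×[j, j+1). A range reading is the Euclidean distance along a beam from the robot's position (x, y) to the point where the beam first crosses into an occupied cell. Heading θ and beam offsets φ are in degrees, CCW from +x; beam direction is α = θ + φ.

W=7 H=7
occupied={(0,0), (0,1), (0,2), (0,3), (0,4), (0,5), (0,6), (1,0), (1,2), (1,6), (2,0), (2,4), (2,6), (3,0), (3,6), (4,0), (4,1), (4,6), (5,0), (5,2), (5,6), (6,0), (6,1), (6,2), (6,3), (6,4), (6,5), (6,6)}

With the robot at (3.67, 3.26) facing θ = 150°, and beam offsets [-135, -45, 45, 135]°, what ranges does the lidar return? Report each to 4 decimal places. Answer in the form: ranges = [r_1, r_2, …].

beam 1: φ=-135°, α=15°
  direction (0.9659, 0.2588); cell (3,3); t to first gridline: x 0.3416, y 2.8591 (then +1.0353 / +3.8637)
    (4,3) via x @ 0.3416
    (5,3) via x @ 1.3769
    (6,3) via x @ 2.4122  # hit
  → r_1 = 2.4122
beam 2: φ=-45°, α=105°
  direction (-0.2588, 0.9659); cell (3,3); t to first gridline: x 2.5887, y 0.7661 (then +3.8637 / +1.0353)
    (3,4) via y @ 0.7661
    (3,5) via y @ 1.8014
    (2,5) via x @ 2.5887
    (2,6) via y @ 2.8367  # hit
  → r_2 = 2.8367
beam 3: φ=45°, α=195°
  direction (-0.9659, -0.2588); cell (3,3); t to first gridline: x 0.6936, y 1.0046 (then +1.0353 / +3.8637)
    (2,3) via x @ 0.6936
    (2,2) via y @ 1.0046
    (1,2) via x @ 1.7289  # hit
  → r_3 = 1.7289
beam 4: φ=135°, α=285°
  direction (0.2588, -0.9659); cell (3,3); t to first gridline: x 1.2750, y 0.2692 (then +3.8637 / +1.0353)
    (3,2) via y @ 0.2692
    (4,2) via x @ 1.2750
    (4,1) via y @ 1.3044  # hit
  → r_4 = 1.3044

ranges = [2.4122, 2.8367, 1.7289, 1.3044]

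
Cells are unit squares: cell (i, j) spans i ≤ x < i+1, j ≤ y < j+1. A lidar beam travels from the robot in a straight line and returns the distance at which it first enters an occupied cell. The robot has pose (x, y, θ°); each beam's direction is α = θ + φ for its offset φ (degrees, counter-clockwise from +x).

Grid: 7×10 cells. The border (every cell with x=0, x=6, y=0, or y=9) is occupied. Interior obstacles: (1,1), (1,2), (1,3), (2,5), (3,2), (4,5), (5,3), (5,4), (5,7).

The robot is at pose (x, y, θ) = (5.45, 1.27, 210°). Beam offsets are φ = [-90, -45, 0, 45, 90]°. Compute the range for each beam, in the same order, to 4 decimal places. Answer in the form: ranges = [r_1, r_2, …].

ranges = [4.9000, 3.5717, 0.5400, 0.2795, 0.3118]

beam 1: φ=-90°, α=120°
  direction (-0.5000, 0.8660); cell (5,1); t to first gridline: x 0.9000, y 0.8429 (then +2.0000 / +1.1547)
    (5,2) via y @ 0.8429
    (4,2) via x @ 0.9000
    (4,3) via y @ 1.9976
    (3,3) via x @ 2.9000
    (3,4) via y @ 3.1523
    (3,5) via y @ 4.3070
    (2,5) via x @ 4.9000  # hit
  → r_1 = 4.9000
beam 2: φ=-45°, α=165°
  direction (-0.9659, 0.2588); cell (5,1); t to first gridline: x 0.4659, y 2.8205 (then +1.0353 / +3.8637)
    (4,1) via x @ 0.4659
    (3,1) via x @ 1.5012
    (2,1) via x @ 2.5364
    (2,2) via y @ 2.8205
    (1,2) via x @ 3.5717  # hit
  → r_2 = 3.5717
beam 3: φ=0°, α=210°
  direction (-0.8660, -0.5000); cell (5,1); t to first gridline: x 0.5196, y 0.5400 (then +1.1547 / +2.0000)
    (4,1) via x @ 0.5196
    (4,0) via y @ 0.5400  # hit
  → r_3 = 0.5400
beam 4: φ=45°, α=255°
  direction (-0.2588, -0.9659); cell (5,1); t to first gridline: x 1.7387, y 0.2795 (then +3.8637 / +1.0353)
    (5,0) via y @ 0.2795  # hit
  → r_4 = 0.2795
beam 5: φ=90°, α=300°
  direction (0.5000, -0.8660); cell (5,1); t to first gridline: x 1.1000, y 0.3118 (then +2.0000 / +1.1547)
    (5,0) via y @ 0.3118  # hit
  → r_5 = 0.3118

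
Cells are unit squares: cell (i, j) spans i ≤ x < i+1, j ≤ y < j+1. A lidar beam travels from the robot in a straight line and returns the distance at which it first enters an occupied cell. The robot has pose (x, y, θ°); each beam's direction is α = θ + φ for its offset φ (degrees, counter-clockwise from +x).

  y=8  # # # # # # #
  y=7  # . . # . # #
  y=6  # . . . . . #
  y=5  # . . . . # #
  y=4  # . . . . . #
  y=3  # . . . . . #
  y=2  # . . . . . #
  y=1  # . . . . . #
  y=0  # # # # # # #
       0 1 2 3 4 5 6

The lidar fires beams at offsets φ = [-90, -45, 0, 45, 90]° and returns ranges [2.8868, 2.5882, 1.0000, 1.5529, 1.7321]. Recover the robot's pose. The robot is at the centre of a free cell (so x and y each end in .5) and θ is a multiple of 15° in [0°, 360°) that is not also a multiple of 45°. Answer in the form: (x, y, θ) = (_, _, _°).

The pose lattice has 32·16 = 512 candidates. Test each by forward raycasting.
  (2.5, 5.5, 210°): beam 2 = 1.5529 ≠ 2.5882 ✗
  (5.5, 2.5, 345°): beam 1 = 1.5529 ≠ 2.8868 ✗
  (1.5, 5.5, 240°): beam 1 = 0.5774 ≠ 2.8868 ✗
  (2.5, 5.5, 240°): beam 1 = 1.7321 ≠ 2.8868 ✗
  …
  (2.5, 6.5, 60°): r_1=2.8868, r_2=2.5882, r_3=1.0000, r_4=1.5529, r_5=1.7321 — all match ✓
No second candidate reproduces the full scan.

(x, y, θ) = (2.5, 6.5, 60°)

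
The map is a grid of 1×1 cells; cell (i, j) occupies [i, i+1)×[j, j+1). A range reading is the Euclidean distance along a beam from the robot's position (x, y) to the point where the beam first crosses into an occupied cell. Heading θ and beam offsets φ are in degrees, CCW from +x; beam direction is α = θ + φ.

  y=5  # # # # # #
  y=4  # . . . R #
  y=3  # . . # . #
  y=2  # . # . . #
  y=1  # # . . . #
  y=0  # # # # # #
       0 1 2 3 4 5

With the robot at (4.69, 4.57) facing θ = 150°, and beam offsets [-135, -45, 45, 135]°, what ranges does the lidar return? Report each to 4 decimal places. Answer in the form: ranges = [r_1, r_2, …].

ranges = [0.3209, 0.4452, 3.8202, 1.1977]

beam 1: φ=-135°, α=15°
  cosα=0.9659 sinα=0.2588 | (4,4) | tMaxX 0.3209 tMaxY 1.6614 | tΔX 1.0353 tΔY 3.8637
    t=0.3209 [x] (5,4) — stop
  → r_1 = 0.3209
beam 2: φ=-45°, α=105°
  cosα=-0.2588 sinα=0.9659 | (4,4) | tMaxX 2.6660 tMaxY 0.4452 | tΔX 3.8637 tΔY 1.0353
    t=0.4452 [y] (4,5) — stop
  → r_2 = 0.4452
beam 3: φ=45°, α=195°
  cosα=-0.9659 sinα=-0.2588 | (4,4) | tMaxX 0.7143 tMaxY 2.2023 | tΔX 1.0353 tΔY 3.8637
    t=0.7143 [x] (3,4)
    t=1.7496 [x] (2,4)
    t=2.2023 [y] (2,3)
    t=2.7849 [x] (1,3)
    t=3.8202 [x] (0,3) — stop
  → r_3 = 3.8202
beam 4: φ=135°, α=285°
  cosα=0.2588 sinα=-0.9659 | (4,4) | tMaxX 1.1977 tMaxY 0.5901 | tΔX 3.8637 tΔY 1.0353
    t=0.5901 [y] (4,3)
    t=1.1977 [x] (5,3) — stop
  → r_4 = 1.1977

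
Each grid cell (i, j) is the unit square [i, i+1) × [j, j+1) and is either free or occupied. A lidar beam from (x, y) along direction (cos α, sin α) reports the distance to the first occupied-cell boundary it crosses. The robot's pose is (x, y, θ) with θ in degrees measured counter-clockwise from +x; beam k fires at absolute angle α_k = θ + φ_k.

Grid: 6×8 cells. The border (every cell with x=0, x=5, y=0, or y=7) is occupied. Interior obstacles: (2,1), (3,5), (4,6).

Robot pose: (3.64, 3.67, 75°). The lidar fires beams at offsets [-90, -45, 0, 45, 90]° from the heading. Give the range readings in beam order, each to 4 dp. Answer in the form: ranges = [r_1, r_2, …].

ranges = [1.4080, 1.5704, 1.3769, 3.8452, 2.7331]

beam 1: φ=-90°, α=345°
  cosα=0.9659 sinα=-0.2588 | (3,3) | tMaxX 0.3727 tMaxY 2.5887 | tΔX 1.0353 tΔY 3.8637
    t=0.3727 [x] (4,3)
    t=1.4080 [x] (5,3) — stop
  → r_1 = 1.4080
beam 2: φ=-45°, α=30°
  cosα=0.8660 sinα=0.5000 | (3,3) | tMaxX 0.4157 tMaxY 0.6600 | tΔX 1.1547 tΔY 2.0000
    t=0.4157 [x] (4,3)
    t=0.6600 [y] (4,4)
    t=1.5704 [x] (5,4) — stop
  → r_2 = 1.5704
beam 3: φ=0°, α=75°
  cosα=0.2588 sinα=0.9659 | (3,3) | tMaxX 1.3909 tMaxY 0.3416 | tΔX 3.8637 tΔY 1.0353
    t=0.3416 [y] (3,4)
    t=1.3769 [y] (3,5) — stop
  → r_3 = 1.3769
beam 4: φ=45°, α=120°
  cosα=-0.5000 sinα=0.8660 | (3,3) | tMaxX 1.2800 tMaxY 0.3811 | tΔX 2.0000 tΔY 1.1547
    t=0.3811 [y] (3,4)
    t=1.2800 [x] (2,4)
    t=1.5358 [y] (2,5)
    t=2.6905 [y] (2,6)
    t=3.2800 [x] (1,6)
    t=3.8452 [y] (1,7) — stop
  → r_4 = 3.8452
beam 5: φ=90°, α=165°
  cosα=-0.9659 sinα=0.2588 | (3,3) | tMaxX 0.6626 tMaxY 1.2750 | tΔX 1.0353 tΔY 3.8637
    t=0.6626 [x] (2,3)
    t=1.2750 [y] (2,4)
    t=1.6979 [x] (1,4)
    t=2.7331 [x] (0,4) — stop
  → r_5 = 2.7331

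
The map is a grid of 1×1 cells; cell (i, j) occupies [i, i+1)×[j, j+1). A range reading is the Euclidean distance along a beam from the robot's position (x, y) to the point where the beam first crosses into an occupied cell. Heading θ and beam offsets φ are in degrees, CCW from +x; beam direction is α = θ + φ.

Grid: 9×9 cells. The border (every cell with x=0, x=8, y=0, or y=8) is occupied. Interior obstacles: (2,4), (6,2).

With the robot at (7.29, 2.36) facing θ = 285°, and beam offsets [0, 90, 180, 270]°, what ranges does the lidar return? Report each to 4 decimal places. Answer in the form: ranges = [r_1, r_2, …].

beam 1: φ=0°, α=285°
  d=(0.2588,-0.9659)  start (7,2)  tX=2.7432 tY=0.3727  stride 1/|dx|=3.8637 1/|dy|=1.0353
    cross y-line → (7,1), t=0.3727
    cross y-line → (7,0), t=1.4080 (wall)
  → r_1 = 1.4080
beam 2: φ=90°, α=15°
  d=(0.9659,0.2588)  start (7,2)  tX=0.7350 tY=2.4728  stride 1/|dx|=1.0353 1/|dy|=3.8637
    cross x-line → (8,2), t=0.7350 (wall)
  → r_2 = 0.7350
beam 3: φ=180°, α=105°
  d=(-0.2588,0.9659)  start (7,2)  tX=1.1205 tY=0.6626  stride 1/|dx|=3.8637 1/|dy|=1.0353
    cross y-line → (7,3), t=0.6626
    cross x-line → (6,3), t=1.1205
    cross y-line → (6,4), t=1.6979
    cross y-line → (6,5), t=2.7331
    cross y-line → (6,6), t=3.7684
    cross y-line → (6,7), t=4.8037
    cross x-line → (5,7), t=4.9842
    cross y-line → (5,8), t=5.8390 (wall)
  → r_3 = 5.8390
beam 4: φ=270°, α=195°
  d=(-0.9659,-0.2588)  start (7,2)  tX=0.3002 tY=1.3909  stride 1/|dx|=1.0353 1/|dy|=3.8637
    cross x-line → (6,2), t=0.3002 (wall)
  → r_4 = 0.3002

ranges = [1.4080, 0.7350, 5.8390, 0.3002]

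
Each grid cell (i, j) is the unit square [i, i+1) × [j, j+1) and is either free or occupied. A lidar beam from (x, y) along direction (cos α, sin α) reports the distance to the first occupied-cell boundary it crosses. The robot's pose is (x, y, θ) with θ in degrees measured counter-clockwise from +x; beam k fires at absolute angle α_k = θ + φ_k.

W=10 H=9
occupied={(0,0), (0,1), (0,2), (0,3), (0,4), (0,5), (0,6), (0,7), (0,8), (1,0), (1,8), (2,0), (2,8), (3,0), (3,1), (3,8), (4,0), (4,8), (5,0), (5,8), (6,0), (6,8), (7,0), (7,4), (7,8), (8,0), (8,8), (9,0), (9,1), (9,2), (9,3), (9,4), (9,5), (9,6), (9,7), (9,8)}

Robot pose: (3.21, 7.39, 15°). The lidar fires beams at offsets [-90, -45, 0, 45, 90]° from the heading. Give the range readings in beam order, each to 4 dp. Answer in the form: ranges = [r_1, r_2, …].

beam 1: φ=-90°, α=285°
  direction (0.2588, -0.9659); cell (3,7); t to first gridline: x 3.0523, y 0.4038 (then +3.8637 / +1.0353)
    (3,6) via y @ 0.4038
    (3,5) via y @ 1.4390
    (3,4) via y @ 2.4743
    (4,4) via x @ 3.0523
    (4,3) via y @ 3.5096
    (4,2) via y @ 4.5449
    (4,1) via y @ 5.5801
    (4,0) via y @ 6.6154  # hit
  → r_1 = 6.6154
beam 2: φ=-45°, α=330°
  direction (0.8660, -0.5000); cell (3,7); t to first gridline: x 0.9122, y 0.7800 (then +1.1547 / +2.0000)
    (3,6) via y @ 0.7800
    (4,6) via x @ 0.9122
    (5,6) via x @ 2.0669
    (5,5) via y @ 2.7800
    (6,5) via x @ 3.2216
    (7,5) via x @ 4.3763
    (7,4) via y @ 4.7800  # hit
  → r_2 = 4.7800
beam 3: φ=0°, α=15°
  direction (0.9659, 0.2588); cell (3,7); t to first gridline: x 0.8179, y 2.3569 (then +1.0353 / +3.8637)
    (4,7) via x @ 0.8179
    (5,7) via x @ 1.8531
    (5,8) via y @ 2.3569  # hit
  → r_3 = 2.3569
beam 4: φ=45°, α=60°
  direction (0.5000, 0.8660); cell (3,7); t to first gridline: x 1.5800, y 0.7044 (then +2.0000 / +1.1547)
    (3,8) via y @ 0.7044  # hit
  → r_4 = 0.7044
beam 5: φ=90°, α=105°
  direction (-0.2588, 0.9659); cell (3,7); t to first gridline: x 0.8114, y 0.6315 (then +3.8637 / +1.0353)
    (3,8) via y @ 0.6315  # hit
  → r_5 = 0.6315

ranges = [6.6154, 4.7800, 2.3569, 0.7044, 0.6315]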